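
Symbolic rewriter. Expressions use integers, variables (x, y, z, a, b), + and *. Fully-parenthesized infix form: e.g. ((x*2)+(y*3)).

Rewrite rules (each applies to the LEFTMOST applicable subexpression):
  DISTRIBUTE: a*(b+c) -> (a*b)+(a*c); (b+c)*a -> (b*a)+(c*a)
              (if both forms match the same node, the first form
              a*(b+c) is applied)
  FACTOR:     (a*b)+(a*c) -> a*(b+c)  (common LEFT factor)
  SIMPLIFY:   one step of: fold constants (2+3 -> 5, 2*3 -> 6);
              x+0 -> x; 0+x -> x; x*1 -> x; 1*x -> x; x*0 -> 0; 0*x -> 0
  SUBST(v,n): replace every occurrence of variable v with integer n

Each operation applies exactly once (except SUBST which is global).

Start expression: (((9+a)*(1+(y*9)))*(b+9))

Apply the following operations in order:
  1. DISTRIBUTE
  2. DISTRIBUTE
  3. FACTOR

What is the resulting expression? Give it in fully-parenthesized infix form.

Start: (((9+a)*(1+(y*9)))*(b+9))
Apply DISTRIBUTE at root (target: (((9+a)*(1+(y*9)))*(b+9))): (((9+a)*(1+(y*9)))*(b+9)) -> ((((9+a)*(1+(y*9)))*b)+(((9+a)*(1+(y*9)))*9))
Apply DISTRIBUTE at LL (target: ((9+a)*(1+(y*9)))): ((((9+a)*(1+(y*9)))*b)+(((9+a)*(1+(y*9)))*9)) -> (((((9+a)*1)+((9+a)*(y*9)))*b)+(((9+a)*(1+(y*9)))*9))
Apply FACTOR at LL (target: (((9+a)*1)+((9+a)*(y*9)))): (((((9+a)*1)+((9+a)*(y*9)))*b)+(((9+a)*(1+(y*9)))*9)) -> ((((9+a)*(1+(y*9)))*b)+(((9+a)*(1+(y*9)))*9))

Answer: ((((9+a)*(1+(y*9)))*b)+(((9+a)*(1+(y*9)))*9))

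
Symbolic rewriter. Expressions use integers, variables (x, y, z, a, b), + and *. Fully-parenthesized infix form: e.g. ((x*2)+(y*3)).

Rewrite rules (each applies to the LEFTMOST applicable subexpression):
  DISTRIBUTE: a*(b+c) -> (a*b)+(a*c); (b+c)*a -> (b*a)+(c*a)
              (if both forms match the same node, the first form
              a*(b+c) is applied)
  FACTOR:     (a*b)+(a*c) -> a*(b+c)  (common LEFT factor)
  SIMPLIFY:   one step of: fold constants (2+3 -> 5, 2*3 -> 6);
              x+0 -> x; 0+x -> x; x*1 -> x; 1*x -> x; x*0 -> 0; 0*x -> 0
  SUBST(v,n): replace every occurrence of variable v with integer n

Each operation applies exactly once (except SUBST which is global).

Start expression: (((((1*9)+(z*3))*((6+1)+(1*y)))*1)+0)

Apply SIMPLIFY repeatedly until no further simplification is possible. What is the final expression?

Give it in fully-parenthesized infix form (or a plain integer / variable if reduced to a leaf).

Start: (((((1*9)+(z*3))*((6+1)+(1*y)))*1)+0)
Step 1: at root: (((((1*9)+(z*3))*((6+1)+(1*y)))*1)+0) -> ((((1*9)+(z*3))*((6+1)+(1*y)))*1); overall: (((((1*9)+(z*3))*((6+1)+(1*y)))*1)+0) -> ((((1*9)+(z*3))*((6+1)+(1*y)))*1)
Step 2: at root: ((((1*9)+(z*3))*((6+1)+(1*y)))*1) -> (((1*9)+(z*3))*((6+1)+(1*y))); overall: ((((1*9)+(z*3))*((6+1)+(1*y)))*1) -> (((1*9)+(z*3))*((6+1)+(1*y)))
Step 3: at LL: (1*9) -> 9; overall: (((1*9)+(z*3))*((6+1)+(1*y))) -> ((9+(z*3))*((6+1)+(1*y)))
Step 4: at RL: (6+1) -> 7; overall: ((9+(z*3))*((6+1)+(1*y))) -> ((9+(z*3))*(7+(1*y)))
Step 5: at RR: (1*y) -> y; overall: ((9+(z*3))*(7+(1*y))) -> ((9+(z*3))*(7+y))
Fixed point: ((9+(z*3))*(7+y))

Answer: ((9+(z*3))*(7+y))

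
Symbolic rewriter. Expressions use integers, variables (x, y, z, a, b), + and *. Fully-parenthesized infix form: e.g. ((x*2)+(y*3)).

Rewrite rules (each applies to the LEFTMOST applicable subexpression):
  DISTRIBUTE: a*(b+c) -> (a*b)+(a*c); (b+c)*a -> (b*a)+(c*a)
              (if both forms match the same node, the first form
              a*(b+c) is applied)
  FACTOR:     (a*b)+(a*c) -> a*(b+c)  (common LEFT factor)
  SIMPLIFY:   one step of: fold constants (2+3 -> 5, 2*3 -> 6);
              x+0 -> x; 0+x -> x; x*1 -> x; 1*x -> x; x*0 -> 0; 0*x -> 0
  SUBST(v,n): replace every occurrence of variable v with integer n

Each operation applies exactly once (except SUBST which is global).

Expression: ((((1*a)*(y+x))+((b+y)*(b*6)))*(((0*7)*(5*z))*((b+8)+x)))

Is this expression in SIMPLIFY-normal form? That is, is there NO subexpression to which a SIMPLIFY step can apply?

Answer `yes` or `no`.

Expression: ((((1*a)*(y+x))+((b+y)*(b*6)))*(((0*7)*(5*z))*((b+8)+x)))
Scanning for simplifiable subexpressions (pre-order)...
  at root: ((((1*a)*(y+x))+((b+y)*(b*6)))*(((0*7)*(5*z))*((b+8)+x))) (not simplifiable)
  at L: (((1*a)*(y+x))+((b+y)*(b*6))) (not simplifiable)
  at LL: ((1*a)*(y+x)) (not simplifiable)
  at LLL: (1*a) (SIMPLIFIABLE)
  at LLR: (y+x) (not simplifiable)
  at LR: ((b+y)*(b*6)) (not simplifiable)
  at LRL: (b+y) (not simplifiable)
  at LRR: (b*6) (not simplifiable)
  at R: (((0*7)*(5*z))*((b+8)+x)) (not simplifiable)
  at RL: ((0*7)*(5*z)) (not simplifiable)
  at RLL: (0*7) (SIMPLIFIABLE)
  at RLR: (5*z) (not simplifiable)
  at RR: ((b+8)+x) (not simplifiable)
  at RRL: (b+8) (not simplifiable)
Found simplifiable subexpr at path LLL: (1*a)
One SIMPLIFY step would give: (((a*(y+x))+((b+y)*(b*6)))*(((0*7)*(5*z))*((b+8)+x)))
-> NOT in normal form.

Answer: no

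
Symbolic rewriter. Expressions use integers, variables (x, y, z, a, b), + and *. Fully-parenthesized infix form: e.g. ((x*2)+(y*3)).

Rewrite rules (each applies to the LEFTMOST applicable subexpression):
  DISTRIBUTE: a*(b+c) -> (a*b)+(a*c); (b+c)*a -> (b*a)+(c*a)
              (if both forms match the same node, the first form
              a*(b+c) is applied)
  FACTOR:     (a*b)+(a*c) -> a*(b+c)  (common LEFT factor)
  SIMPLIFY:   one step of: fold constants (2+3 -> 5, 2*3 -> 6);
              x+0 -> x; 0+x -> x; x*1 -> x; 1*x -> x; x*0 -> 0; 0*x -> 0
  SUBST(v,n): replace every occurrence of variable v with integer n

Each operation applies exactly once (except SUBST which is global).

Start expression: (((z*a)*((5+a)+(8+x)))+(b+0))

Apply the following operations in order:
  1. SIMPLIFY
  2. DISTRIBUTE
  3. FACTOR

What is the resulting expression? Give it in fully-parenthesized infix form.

Start: (((z*a)*((5+a)+(8+x)))+(b+0))
Apply SIMPLIFY at R (target: (b+0)): (((z*a)*((5+a)+(8+x)))+(b+0)) -> (((z*a)*((5+a)+(8+x)))+b)
Apply DISTRIBUTE at L (target: ((z*a)*((5+a)+(8+x)))): (((z*a)*((5+a)+(8+x)))+b) -> ((((z*a)*(5+a))+((z*a)*(8+x)))+b)
Apply FACTOR at L (target: (((z*a)*(5+a))+((z*a)*(8+x)))): ((((z*a)*(5+a))+((z*a)*(8+x)))+b) -> (((z*a)*((5+a)+(8+x)))+b)

Answer: (((z*a)*((5+a)+(8+x)))+b)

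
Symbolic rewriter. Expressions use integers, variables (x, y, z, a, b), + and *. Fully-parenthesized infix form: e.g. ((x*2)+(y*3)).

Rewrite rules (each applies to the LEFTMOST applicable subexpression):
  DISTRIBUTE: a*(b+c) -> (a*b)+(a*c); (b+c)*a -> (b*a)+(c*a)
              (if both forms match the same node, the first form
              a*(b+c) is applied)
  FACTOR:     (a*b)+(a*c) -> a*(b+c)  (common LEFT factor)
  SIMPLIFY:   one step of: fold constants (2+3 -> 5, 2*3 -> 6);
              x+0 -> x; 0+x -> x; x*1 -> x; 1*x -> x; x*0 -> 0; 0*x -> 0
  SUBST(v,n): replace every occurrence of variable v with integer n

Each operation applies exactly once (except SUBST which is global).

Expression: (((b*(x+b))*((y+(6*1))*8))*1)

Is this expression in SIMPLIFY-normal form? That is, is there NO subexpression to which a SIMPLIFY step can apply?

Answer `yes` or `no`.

Answer: no

Derivation:
Expression: (((b*(x+b))*((y+(6*1))*8))*1)
Scanning for simplifiable subexpressions (pre-order)...
  at root: (((b*(x+b))*((y+(6*1))*8))*1) (SIMPLIFIABLE)
  at L: ((b*(x+b))*((y+(6*1))*8)) (not simplifiable)
  at LL: (b*(x+b)) (not simplifiable)
  at LLR: (x+b) (not simplifiable)
  at LR: ((y+(6*1))*8) (not simplifiable)
  at LRL: (y+(6*1)) (not simplifiable)
  at LRLR: (6*1) (SIMPLIFIABLE)
Found simplifiable subexpr at path root: (((b*(x+b))*((y+(6*1))*8))*1)
One SIMPLIFY step would give: ((b*(x+b))*((y+(6*1))*8))
-> NOT in normal form.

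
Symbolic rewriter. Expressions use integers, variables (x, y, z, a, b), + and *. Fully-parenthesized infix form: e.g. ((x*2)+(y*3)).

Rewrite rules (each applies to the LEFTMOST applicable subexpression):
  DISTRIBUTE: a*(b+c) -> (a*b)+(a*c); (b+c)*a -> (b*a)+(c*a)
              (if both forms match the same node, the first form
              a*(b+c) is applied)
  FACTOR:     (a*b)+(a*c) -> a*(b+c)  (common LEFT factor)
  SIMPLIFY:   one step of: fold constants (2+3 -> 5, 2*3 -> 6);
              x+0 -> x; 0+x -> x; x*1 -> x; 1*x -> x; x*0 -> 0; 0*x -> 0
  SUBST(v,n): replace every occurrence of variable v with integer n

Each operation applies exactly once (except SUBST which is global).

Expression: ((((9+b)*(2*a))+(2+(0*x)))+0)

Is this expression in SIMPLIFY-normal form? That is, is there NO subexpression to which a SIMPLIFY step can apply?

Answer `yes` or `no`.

Expression: ((((9+b)*(2*a))+(2+(0*x)))+0)
Scanning for simplifiable subexpressions (pre-order)...
  at root: ((((9+b)*(2*a))+(2+(0*x)))+0) (SIMPLIFIABLE)
  at L: (((9+b)*(2*a))+(2+(0*x))) (not simplifiable)
  at LL: ((9+b)*(2*a)) (not simplifiable)
  at LLL: (9+b) (not simplifiable)
  at LLR: (2*a) (not simplifiable)
  at LR: (2+(0*x)) (not simplifiable)
  at LRR: (0*x) (SIMPLIFIABLE)
Found simplifiable subexpr at path root: ((((9+b)*(2*a))+(2+(0*x)))+0)
One SIMPLIFY step would give: (((9+b)*(2*a))+(2+(0*x)))
-> NOT in normal form.

Answer: no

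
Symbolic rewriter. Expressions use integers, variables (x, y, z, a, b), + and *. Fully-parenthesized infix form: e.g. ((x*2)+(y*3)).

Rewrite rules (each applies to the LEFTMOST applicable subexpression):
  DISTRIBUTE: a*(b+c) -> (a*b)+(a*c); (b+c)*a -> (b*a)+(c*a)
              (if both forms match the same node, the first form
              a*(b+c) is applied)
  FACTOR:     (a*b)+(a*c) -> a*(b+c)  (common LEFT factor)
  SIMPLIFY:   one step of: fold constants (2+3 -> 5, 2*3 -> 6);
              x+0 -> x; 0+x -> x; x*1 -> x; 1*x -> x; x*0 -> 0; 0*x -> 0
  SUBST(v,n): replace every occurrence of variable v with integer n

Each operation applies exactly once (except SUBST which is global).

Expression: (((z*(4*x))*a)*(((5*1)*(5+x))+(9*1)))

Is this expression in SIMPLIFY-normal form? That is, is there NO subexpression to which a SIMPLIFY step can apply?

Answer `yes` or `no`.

Expression: (((z*(4*x))*a)*(((5*1)*(5+x))+(9*1)))
Scanning for simplifiable subexpressions (pre-order)...
  at root: (((z*(4*x))*a)*(((5*1)*(5+x))+(9*1))) (not simplifiable)
  at L: ((z*(4*x))*a) (not simplifiable)
  at LL: (z*(4*x)) (not simplifiable)
  at LLR: (4*x) (not simplifiable)
  at R: (((5*1)*(5+x))+(9*1)) (not simplifiable)
  at RL: ((5*1)*(5+x)) (not simplifiable)
  at RLL: (5*1) (SIMPLIFIABLE)
  at RLR: (5+x) (not simplifiable)
  at RR: (9*1) (SIMPLIFIABLE)
Found simplifiable subexpr at path RLL: (5*1)
One SIMPLIFY step would give: (((z*(4*x))*a)*((5*(5+x))+(9*1)))
-> NOT in normal form.

Answer: no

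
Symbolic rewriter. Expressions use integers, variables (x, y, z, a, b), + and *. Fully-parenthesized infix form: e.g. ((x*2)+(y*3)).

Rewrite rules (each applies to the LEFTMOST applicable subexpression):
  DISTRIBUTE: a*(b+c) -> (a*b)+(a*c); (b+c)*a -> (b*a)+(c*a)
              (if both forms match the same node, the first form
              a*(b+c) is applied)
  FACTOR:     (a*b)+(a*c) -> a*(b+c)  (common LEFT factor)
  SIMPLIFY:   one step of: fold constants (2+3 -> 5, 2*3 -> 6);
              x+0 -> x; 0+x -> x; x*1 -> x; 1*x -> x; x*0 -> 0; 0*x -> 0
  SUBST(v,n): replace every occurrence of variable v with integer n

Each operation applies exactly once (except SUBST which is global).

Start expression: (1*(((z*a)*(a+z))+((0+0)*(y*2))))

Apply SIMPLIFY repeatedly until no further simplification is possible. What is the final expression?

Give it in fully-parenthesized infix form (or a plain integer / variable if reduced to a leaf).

Answer: ((z*a)*(a+z))

Derivation:
Start: (1*(((z*a)*(a+z))+((0+0)*(y*2))))
Step 1: at root: (1*(((z*a)*(a+z))+((0+0)*(y*2)))) -> (((z*a)*(a+z))+((0+0)*(y*2))); overall: (1*(((z*a)*(a+z))+((0+0)*(y*2)))) -> (((z*a)*(a+z))+((0+0)*(y*2)))
Step 2: at RL: (0+0) -> 0; overall: (((z*a)*(a+z))+((0+0)*(y*2))) -> (((z*a)*(a+z))+(0*(y*2)))
Step 3: at R: (0*(y*2)) -> 0; overall: (((z*a)*(a+z))+(0*(y*2))) -> (((z*a)*(a+z))+0)
Step 4: at root: (((z*a)*(a+z))+0) -> ((z*a)*(a+z)); overall: (((z*a)*(a+z))+0) -> ((z*a)*(a+z))
Fixed point: ((z*a)*(a+z))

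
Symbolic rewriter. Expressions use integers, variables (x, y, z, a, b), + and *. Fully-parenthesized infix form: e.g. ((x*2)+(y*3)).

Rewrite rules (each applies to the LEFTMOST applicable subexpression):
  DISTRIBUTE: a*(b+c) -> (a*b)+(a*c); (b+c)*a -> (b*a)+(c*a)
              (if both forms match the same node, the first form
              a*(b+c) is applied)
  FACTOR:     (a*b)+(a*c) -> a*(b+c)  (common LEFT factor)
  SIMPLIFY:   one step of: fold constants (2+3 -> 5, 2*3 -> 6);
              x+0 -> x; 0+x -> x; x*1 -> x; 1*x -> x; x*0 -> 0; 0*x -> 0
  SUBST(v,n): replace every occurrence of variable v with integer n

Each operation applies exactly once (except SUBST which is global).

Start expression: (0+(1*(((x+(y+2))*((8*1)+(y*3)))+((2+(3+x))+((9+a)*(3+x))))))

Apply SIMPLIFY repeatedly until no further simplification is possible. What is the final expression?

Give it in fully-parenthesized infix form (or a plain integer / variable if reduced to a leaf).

Answer: (((x+(y+2))*(8+(y*3)))+((2+(3+x))+((9+a)*(3+x))))

Derivation:
Start: (0+(1*(((x+(y+2))*((8*1)+(y*3)))+((2+(3+x))+((9+a)*(3+x))))))
Step 1: at root: (0+(1*(((x+(y+2))*((8*1)+(y*3)))+((2+(3+x))+((9+a)*(3+x)))))) -> (1*(((x+(y+2))*((8*1)+(y*3)))+((2+(3+x))+((9+a)*(3+x))))); overall: (0+(1*(((x+(y+2))*((8*1)+(y*3)))+((2+(3+x))+((9+a)*(3+x)))))) -> (1*(((x+(y+2))*((8*1)+(y*3)))+((2+(3+x))+((9+a)*(3+x)))))
Step 2: at root: (1*(((x+(y+2))*((8*1)+(y*3)))+((2+(3+x))+((9+a)*(3+x))))) -> (((x+(y+2))*((8*1)+(y*3)))+((2+(3+x))+((9+a)*(3+x)))); overall: (1*(((x+(y+2))*((8*1)+(y*3)))+((2+(3+x))+((9+a)*(3+x))))) -> (((x+(y+2))*((8*1)+(y*3)))+((2+(3+x))+((9+a)*(3+x))))
Step 3: at LRL: (8*1) -> 8; overall: (((x+(y+2))*((8*1)+(y*3)))+((2+(3+x))+((9+a)*(3+x)))) -> (((x+(y+2))*(8+(y*3)))+((2+(3+x))+((9+a)*(3+x))))
Fixed point: (((x+(y+2))*(8+(y*3)))+((2+(3+x))+((9+a)*(3+x))))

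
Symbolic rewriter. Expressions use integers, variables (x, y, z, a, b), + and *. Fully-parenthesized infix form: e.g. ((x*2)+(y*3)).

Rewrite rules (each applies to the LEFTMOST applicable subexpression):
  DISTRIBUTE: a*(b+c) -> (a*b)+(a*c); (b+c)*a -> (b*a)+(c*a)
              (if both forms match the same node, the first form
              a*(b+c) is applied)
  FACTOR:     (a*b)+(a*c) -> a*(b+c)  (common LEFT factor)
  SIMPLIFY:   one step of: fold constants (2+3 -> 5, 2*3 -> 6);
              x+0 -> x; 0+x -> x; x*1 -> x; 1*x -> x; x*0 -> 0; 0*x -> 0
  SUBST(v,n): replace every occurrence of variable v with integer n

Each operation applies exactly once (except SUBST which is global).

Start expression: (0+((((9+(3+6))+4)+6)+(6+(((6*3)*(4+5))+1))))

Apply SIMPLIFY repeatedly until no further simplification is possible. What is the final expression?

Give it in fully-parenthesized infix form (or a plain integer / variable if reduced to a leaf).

Answer: 197

Derivation:
Start: (0+((((9+(3+6))+4)+6)+(6+(((6*3)*(4+5))+1))))
Step 1: at root: (0+((((9+(3+6))+4)+6)+(6+(((6*3)*(4+5))+1)))) -> ((((9+(3+6))+4)+6)+(6+(((6*3)*(4+5))+1))); overall: (0+((((9+(3+6))+4)+6)+(6+(((6*3)*(4+5))+1)))) -> ((((9+(3+6))+4)+6)+(6+(((6*3)*(4+5))+1)))
Step 2: at LLLR: (3+6) -> 9; overall: ((((9+(3+6))+4)+6)+(6+(((6*3)*(4+5))+1))) -> ((((9+9)+4)+6)+(6+(((6*3)*(4+5))+1)))
Step 3: at LLL: (9+9) -> 18; overall: ((((9+9)+4)+6)+(6+(((6*3)*(4+5))+1))) -> (((18+4)+6)+(6+(((6*3)*(4+5))+1)))
Step 4: at LL: (18+4) -> 22; overall: (((18+4)+6)+(6+(((6*3)*(4+5))+1))) -> ((22+6)+(6+(((6*3)*(4+5))+1)))
Step 5: at L: (22+6) -> 28; overall: ((22+6)+(6+(((6*3)*(4+5))+1))) -> (28+(6+(((6*3)*(4+5))+1)))
Step 6: at RRLL: (6*3) -> 18; overall: (28+(6+(((6*3)*(4+5))+1))) -> (28+(6+((18*(4+5))+1)))
Step 7: at RRLR: (4+5) -> 9; overall: (28+(6+((18*(4+5))+1))) -> (28+(6+((18*9)+1)))
Step 8: at RRL: (18*9) -> 162; overall: (28+(6+((18*9)+1))) -> (28+(6+(162+1)))
Step 9: at RR: (162+1) -> 163; overall: (28+(6+(162+1))) -> (28+(6+163))
Step 10: at R: (6+163) -> 169; overall: (28+(6+163)) -> (28+169)
Step 11: at root: (28+169) -> 197; overall: (28+169) -> 197
Fixed point: 197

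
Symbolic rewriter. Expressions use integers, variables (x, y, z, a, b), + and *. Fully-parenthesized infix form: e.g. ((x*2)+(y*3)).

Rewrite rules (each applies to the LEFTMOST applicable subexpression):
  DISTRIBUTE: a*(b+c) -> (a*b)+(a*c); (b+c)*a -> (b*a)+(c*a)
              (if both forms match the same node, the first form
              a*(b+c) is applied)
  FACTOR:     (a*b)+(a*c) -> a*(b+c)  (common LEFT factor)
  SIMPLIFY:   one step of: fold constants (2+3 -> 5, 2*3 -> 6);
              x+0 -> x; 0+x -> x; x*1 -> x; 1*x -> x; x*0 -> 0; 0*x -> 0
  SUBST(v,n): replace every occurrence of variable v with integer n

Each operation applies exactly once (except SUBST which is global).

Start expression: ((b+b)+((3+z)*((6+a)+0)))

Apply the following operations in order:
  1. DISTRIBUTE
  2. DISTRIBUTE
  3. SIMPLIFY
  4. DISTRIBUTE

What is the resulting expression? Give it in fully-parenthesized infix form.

Answer: ((b+b)+((((3*6)+(z*6))+((3+z)*a))+0))

Derivation:
Start: ((b+b)+((3+z)*((6+a)+0)))
Apply DISTRIBUTE at R (target: ((3+z)*((6+a)+0))): ((b+b)+((3+z)*((6+a)+0))) -> ((b+b)+(((3+z)*(6+a))+((3+z)*0)))
Apply DISTRIBUTE at RL (target: ((3+z)*(6+a))): ((b+b)+(((3+z)*(6+a))+((3+z)*0))) -> ((b+b)+((((3+z)*6)+((3+z)*a))+((3+z)*0)))
Apply SIMPLIFY at RR (target: ((3+z)*0)): ((b+b)+((((3+z)*6)+((3+z)*a))+((3+z)*0))) -> ((b+b)+((((3+z)*6)+((3+z)*a))+0))
Apply DISTRIBUTE at RLL (target: ((3+z)*6)): ((b+b)+((((3+z)*6)+((3+z)*a))+0)) -> ((b+b)+((((3*6)+(z*6))+((3+z)*a))+0))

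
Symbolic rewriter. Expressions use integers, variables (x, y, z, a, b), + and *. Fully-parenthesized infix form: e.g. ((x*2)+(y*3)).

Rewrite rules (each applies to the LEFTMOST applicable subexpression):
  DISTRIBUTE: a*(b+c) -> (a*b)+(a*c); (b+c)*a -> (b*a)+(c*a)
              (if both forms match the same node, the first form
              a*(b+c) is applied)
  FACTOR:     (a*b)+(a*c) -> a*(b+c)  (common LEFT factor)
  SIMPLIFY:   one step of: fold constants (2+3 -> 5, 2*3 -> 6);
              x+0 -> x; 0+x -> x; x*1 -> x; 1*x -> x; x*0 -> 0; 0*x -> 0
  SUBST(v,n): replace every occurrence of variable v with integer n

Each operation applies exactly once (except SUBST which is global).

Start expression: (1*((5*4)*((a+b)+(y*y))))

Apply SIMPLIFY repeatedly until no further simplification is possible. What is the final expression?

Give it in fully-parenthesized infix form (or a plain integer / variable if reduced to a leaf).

Answer: (20*((a+b)+(y*y)))

Derivation:
Start: (1*((5*4)*((a+b)+(y*y))))
Step 1: at root: (1*((5*4)*((a+b)+(y*y)))) -> ((5*4)*((a+b)+(y*y))); overall: (1*((5*4)*((a+b)+(y*y)))) -> ((5*4)*((a+b)+(y*y)))
Step 2: at L: (5*4) -> 20; overall: ((5*4)*((a+b)+(y*y))) -> (20*((a+b)+(y*y)))
Fixed point: (20*((a+b)+(y*y)))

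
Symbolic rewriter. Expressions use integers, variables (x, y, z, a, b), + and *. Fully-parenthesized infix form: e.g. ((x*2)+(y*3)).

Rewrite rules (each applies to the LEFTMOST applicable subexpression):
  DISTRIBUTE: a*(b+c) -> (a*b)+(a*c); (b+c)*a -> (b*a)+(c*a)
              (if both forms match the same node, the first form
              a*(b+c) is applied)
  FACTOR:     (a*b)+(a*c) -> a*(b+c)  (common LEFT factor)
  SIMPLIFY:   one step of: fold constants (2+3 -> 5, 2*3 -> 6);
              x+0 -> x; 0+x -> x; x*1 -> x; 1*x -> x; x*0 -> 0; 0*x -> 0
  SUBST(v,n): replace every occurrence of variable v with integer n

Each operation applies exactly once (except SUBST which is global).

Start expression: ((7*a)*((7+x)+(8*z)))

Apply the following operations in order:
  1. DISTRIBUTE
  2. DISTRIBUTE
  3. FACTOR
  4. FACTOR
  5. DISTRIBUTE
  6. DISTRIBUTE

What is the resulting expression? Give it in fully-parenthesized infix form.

Start: ((7*a)*((7+x)+(8*z)))
Apply DISTRIBUTE at root (target: ((7*a)*((7+x)+(8*z)))): ((7*a)*((7+x)+(8*z))) -> (((7*a)*(7+x))+((7*a)*(8*z)))
Apply DISTRIBUTE at L (target: ((7*a)*(7+x))): (((7*a)*(7+x))+((7*a)*(8*z))) -> ((((7*a)*7)+((7*a)*x))+((7*a)*(8*z)))
Apply FACTOR at L (target: (((7*a)*7)+((7*a)*x))): ((((7*a)*7)+((7*a)*x))+((7*a)*(8*z))) -> (((7*a)*(7+x))+((7*a)*(8*z)))
Apply FACTOR at root (target: (((7*a)*(7+x))+((7*a)*(8*z)))): (((7*a)*(7+x))+((7*a)*(8*z))) -> ((7*a)*((7+x)+(8*z)))
Apply DISTRIBUTE at root (target: ((7*a)*((7+x)+(8*z)))): ((7*a)*((7+x)+(8*z))) -> (((7*a)*(7+x))+((7*a)*(8*z)))
Apply DISTRIBUTE at L (target: ((7*a)*(7+x))): (((7*a)*(7+x))+((7*a)*(8*z))) -> ((((7*a)*7)+((7*a)*x))+((7*a)*(8*z)))

Answer: ((((7*a)*7)+((7*a)*x))+((7*a)*(8*z)))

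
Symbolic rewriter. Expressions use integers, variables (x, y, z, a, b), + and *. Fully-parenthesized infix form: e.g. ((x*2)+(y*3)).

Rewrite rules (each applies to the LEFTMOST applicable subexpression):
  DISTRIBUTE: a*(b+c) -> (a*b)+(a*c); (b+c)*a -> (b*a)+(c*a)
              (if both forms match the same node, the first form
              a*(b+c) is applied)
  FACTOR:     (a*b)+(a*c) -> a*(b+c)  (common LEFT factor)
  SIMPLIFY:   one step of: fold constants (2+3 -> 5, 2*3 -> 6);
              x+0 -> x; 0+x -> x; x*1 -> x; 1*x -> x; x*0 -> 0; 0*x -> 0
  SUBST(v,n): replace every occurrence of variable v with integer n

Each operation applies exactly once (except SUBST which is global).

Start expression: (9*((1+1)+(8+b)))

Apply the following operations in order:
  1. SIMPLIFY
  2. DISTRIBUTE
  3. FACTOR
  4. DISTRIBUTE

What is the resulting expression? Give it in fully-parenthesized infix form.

Answer: ((9*2)+(9*(8+b)))

Derivation:
Start: (9*((1+1)+(8+b)))
Apply SIMPLIFY at RL (target: (1+1)): (9*((1+1)+(8+b))) -> (9*(2+(8+b)))
Apply DISTRIBUTE at root (target: (9*(2+(8+b)))): (9*(2+(8+b))) -> ((9*2)+(9*(8+b)))
Apply FACTOR at root (target: ((9*2)+(9*(8+b)))): ((9*2)+(9*(8+b))) -> (9*(2+(8+b)))
Apply DISTRIBUTE at root (target: (9*(2+(8+b)))): (9*(2+(8+b))) -> ((9*2)+(9*(8+b)))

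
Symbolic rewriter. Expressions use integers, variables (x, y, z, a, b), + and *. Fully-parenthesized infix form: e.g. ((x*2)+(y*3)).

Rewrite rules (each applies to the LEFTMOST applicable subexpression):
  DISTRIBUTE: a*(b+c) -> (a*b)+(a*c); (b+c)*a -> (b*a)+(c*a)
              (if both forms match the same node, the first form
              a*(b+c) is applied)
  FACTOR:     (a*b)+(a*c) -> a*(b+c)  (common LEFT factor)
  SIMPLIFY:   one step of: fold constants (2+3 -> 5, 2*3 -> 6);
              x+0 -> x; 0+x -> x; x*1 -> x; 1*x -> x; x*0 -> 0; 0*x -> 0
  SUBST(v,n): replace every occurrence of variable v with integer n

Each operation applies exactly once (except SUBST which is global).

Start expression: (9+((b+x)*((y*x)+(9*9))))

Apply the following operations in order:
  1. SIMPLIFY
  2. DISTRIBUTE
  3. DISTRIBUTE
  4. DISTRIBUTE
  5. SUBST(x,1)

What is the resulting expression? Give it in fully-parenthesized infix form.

Start: (9+((b+x)*((y*x)+(9*9))))
Apply SIMPLIFY at RRR (target: (9*9)): (9+((b+x)*((y*x)+(9*9)))) -> (9+((b+x)*((y*x)+81)))
Apply DISTRIBUTE at R (target: ((b+x)*((y*x)+81))): (9+((b+x)*((y*x)+81))) -> (9+(((b+x)*(y*x))+((b+x)*81)))
Apply DISTRIBUTE at RL (target: ((b+x)*(y*x))): (9+(((b+x)*(y*x))+((b+x)*81))) -> (9+(((b*(y*x))+(x*(y*x)))+((b+x)*81)))
Apply DISTRIBUTE at RR (target: ((b+x)*81)): (9+(((b*(y*x))+(x*(y*x)))+((b+x)*81))) -> (9+(((b*(y*x))+(x*(y*x)))+((b*81)+(x*81))))
Apply SUBST(x,1): (9+(((b*(y*x))+(x*(y*x)))+((b*81)+(x*81)))) -> (9+(((b*(y*1))+(1*(y*1)))+((b*81)+(1*81))))

Answer: (9+(((b*(y*1))+(1*(y*1)))+((b*81)+(1*81))))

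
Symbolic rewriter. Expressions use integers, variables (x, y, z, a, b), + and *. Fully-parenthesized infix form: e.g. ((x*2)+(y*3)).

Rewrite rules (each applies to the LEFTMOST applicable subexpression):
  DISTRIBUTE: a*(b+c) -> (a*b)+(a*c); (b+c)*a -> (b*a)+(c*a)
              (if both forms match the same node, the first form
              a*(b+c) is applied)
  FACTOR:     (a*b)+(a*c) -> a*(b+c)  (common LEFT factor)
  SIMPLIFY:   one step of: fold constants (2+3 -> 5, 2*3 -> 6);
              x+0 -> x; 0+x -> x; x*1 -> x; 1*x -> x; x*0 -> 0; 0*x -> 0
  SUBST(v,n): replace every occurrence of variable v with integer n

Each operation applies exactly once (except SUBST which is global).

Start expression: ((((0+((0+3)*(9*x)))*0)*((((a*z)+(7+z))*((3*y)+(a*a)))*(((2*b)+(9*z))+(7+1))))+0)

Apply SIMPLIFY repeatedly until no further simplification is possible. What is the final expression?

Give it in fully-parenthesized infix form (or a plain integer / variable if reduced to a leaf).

Answer: 0

Derivation:
Start: ((((0+((0+3)*(9*x)))*0)*((((a*z)+(7+z))*((3*y)+(a*a)))*(((2*b)+(9*z))+(7+1))))+0)
Step 1: at root: ((((0+((0+3)*(9*x)))*0)*((((a*z)+(7+z))*((3*y)+(a*a)))*(((2*b)+(9*z))+(7+1))))+0) -> (((0+((0+3)*(9*x)))*0)*((((a*z)+(7+z))*((3*y)+(a*a)))*(((2*b)+(9*z))+(7+1)))); overall: ((((0+((0+3)*(9*x)))*0)*((((a*z)+(7+z))*((3*y)+(a*a)))*(((2*b)+(9*z))+(7+1))))+0) -> (((0+((0+3)*(9*x)))*0)*((((a*z)+(7+z))*((3*y)+(a*a)))*(((2*b)+(9*z))+(7+1))))
Step 2: at L: ((0+((0+3)*(9*x)))*0) -> 0; overall: (((0+((0+3)*(9*x)))*0)*((((a*z)+(7+z))*((3*y)+(a*a)))*(((2*b)+(9*z))+(7+1)))) -> (0*((((a*z)+(7+z))*((3*y)+(a*a)))*(((2*b)+(9*z))+(7+1))))
Step 3: at root: (0*((((a*z)+(7+z))*((3*y)+(a*a)))*(((2*b)+(9*z))+(7+1)))) -> 0; overall: (0*((((a*z)+(7+z))*((3*y)+(a*a)))*(((2*b)+(9*z))+(7+1)))) -> 0
Fixed point: 0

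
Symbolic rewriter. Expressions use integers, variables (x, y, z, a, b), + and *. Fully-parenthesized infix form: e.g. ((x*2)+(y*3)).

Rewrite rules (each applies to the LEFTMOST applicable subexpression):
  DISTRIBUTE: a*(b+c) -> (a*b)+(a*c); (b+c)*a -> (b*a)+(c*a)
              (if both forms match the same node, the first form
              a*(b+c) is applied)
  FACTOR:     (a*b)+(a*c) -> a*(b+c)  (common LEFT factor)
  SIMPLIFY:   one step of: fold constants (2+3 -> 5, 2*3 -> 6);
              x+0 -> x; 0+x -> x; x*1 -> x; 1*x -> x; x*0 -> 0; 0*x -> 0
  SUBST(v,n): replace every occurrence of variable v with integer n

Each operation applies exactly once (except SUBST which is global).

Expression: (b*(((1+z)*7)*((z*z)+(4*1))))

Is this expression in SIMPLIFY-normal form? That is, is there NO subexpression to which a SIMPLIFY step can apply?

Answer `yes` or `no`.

Answer: no

Derivation:
Expression: (b*(((1+z)*7)*((z*z)+(4*1))))
Scanning for simplifiable subexpressions (pre-order)...
  at root: (b*(((1+z)*7)*((z*z)+(4*1)))) (not simplifiable)
  at R: (((1+z)*7)*((z*z)+(4*1))) (not simplifiable)
  at RL: ((1+z)*7) (not simplifiable)
  at RLL: (1+z) (not simplifiable)
  at RR: ((z*z)+(4*1)) (not simplifiable)
  at RRL: (z*z) (not simplifiable)
  at RRR: (4*1) (SIMPLIFIABLE)
Found simplifiable subexpr at path RRR: (4*1)
One SIMPLIFY step would give: (b*(((1+z)*7)*((z*z)+4)))
-> NOT in normal form.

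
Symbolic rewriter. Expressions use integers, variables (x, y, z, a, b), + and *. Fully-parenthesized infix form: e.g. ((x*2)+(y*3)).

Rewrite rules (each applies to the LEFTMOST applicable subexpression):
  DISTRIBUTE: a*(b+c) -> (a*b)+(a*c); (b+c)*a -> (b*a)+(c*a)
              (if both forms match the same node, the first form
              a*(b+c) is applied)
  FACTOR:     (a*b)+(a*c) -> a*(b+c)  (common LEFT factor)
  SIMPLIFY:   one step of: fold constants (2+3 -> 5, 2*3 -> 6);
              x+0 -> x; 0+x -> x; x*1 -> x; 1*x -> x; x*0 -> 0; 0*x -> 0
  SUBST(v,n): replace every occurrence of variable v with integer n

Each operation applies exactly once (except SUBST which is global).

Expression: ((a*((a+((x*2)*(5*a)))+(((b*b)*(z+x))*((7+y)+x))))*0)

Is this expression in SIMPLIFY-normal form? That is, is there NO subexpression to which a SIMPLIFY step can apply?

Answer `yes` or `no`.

Answer: no

Derivation:
Expression: ((a*((a+((x*2)*(5*a)))+(((b*b)*(z+x))*((7+y)+x))))*0)
Scanning for simplifiable subexpressions (pre-order)...
  at root: ((a*((a+((x*2)*(5*a)))+(((b*b)*(z+x))*((7+y)+x))))*0) (SIMPLIFIABLE)
  at L: (a*((a+((x*2)*(5*a)))+(((b*b)*(z+x))*((7+y)+x)))) (not simplifiable)
  at LR: ((a+((x*2)*(5*a)))+(((b*b)*(z+x))*((7+y)+x))) (not simplifiable)
  at LRL: (a+((x*2)*(5*a))) (not simplifiable)
  at LRLR: ((x*2)*(5*a)) (not simplifiable)
  at LRLRL: (x*2) (not simplifiable)
  at LRLRR: (5*a) (not simplifiable)
  at LRR: (((b*b)*(z+x))*((7+y)+x)) (not simplifiable)
  at LRRL: ((b*b)*(z+x)) (not simplifiable)
  at LRRLL: (b*b) (not simplifiable)
  at LRRLR: (z+x) (not simplifiable)
  at LRRR: ((7+y)+x) (not simplifiable)
  at LRRRL: (7+y) (not simplifiable)
Found simplifiable subexpr at path root: ((a*((a+((x*2)*(5*a)))+(((b*b)*(z+x))*((7+y)+x))))*0)
One SIMPLIFY step would give: 0
-> NOT in normal form.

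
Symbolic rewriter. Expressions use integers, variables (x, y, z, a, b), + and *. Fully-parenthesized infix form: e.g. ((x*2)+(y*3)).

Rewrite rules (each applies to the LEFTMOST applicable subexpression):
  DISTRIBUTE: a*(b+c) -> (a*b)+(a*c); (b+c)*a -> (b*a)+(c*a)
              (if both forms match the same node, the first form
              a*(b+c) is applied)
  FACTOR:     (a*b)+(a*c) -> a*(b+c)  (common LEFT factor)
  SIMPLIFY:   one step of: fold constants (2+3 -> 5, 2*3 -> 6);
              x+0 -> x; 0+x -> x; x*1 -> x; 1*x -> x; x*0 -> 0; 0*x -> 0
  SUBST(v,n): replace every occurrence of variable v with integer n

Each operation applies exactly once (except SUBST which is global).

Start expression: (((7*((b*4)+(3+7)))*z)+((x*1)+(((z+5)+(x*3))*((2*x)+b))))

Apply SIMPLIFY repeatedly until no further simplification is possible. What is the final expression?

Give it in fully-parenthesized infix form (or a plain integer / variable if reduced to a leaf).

Answer: (((7*((b*4)+10))*z)+(x+(((z+5)+(x*3))*((2*x)+b))))

Derivation:
Start: (((7*((b*4)+(3+7)))*z)+((x*1)+(((z+5)+(x*3))*((2*x)+b))))
Step 1: at LLRR: (3+7) -> 10; overall: (((7*((b*4)+(3+7)))*z)+((x*1)+(((z+5)+(x*3))*((2*x)+b)))) -> (((7*((b*4)+10))*z)+((x*1)+(((z+5)+(x*3))*((2*x)+b))))
Step 2: at RL: (x*1) -> x; overall: (((7*((b*4)+10))*z)+((x*1)+(((z+5)+(x*3))*((2*x)+b)))) -> (((7*((b*4)+10))*z)+(x+(((z+5)+(x*3))*((2*x)+b))))
Fixed point: (((7*((b*4)+10))*z)+(x+(((z+5)+(x*3))*((2*x)+b))))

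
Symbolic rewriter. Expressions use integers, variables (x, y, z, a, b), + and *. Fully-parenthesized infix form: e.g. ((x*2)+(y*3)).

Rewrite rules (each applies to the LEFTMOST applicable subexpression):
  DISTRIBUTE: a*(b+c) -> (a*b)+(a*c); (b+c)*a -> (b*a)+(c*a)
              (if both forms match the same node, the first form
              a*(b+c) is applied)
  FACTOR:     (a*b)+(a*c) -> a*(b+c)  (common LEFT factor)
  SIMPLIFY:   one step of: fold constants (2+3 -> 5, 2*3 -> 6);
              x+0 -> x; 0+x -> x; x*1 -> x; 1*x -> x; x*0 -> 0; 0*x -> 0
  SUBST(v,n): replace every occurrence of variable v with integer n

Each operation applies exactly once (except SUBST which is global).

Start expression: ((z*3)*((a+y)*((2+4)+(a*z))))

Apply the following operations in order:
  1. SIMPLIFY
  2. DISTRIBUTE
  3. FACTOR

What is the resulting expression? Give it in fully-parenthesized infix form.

Start: ((z*3)*((a+y)*((2+4)+(a*z))))
Apply SIMPLIFY at RRL (target: (2+4)): ((z*3)*((a+y)*((2+4)+(a*z)))) -> ((z*3)*((a+y)*(6+(a*z))))
Apply DISTRIBUTE at R (target: ((a+y)*(6+(a*z)))): ((z*3)*((a+y)*(6+(a*z)))) -> ((z*3)*(((a+y)*6)+((a+y)*(a*z))))
Apply FACTOR at R (target: (((a+y)*6)+((a+y)*(a*z)))): ((z*3)*(((a+y)*6)+((a+y)*(a*z)))) -> ((z*3)*((a+y)*(6+(a*z))))

Answer: ((z*3)*((a+y)*(6+(a*z))))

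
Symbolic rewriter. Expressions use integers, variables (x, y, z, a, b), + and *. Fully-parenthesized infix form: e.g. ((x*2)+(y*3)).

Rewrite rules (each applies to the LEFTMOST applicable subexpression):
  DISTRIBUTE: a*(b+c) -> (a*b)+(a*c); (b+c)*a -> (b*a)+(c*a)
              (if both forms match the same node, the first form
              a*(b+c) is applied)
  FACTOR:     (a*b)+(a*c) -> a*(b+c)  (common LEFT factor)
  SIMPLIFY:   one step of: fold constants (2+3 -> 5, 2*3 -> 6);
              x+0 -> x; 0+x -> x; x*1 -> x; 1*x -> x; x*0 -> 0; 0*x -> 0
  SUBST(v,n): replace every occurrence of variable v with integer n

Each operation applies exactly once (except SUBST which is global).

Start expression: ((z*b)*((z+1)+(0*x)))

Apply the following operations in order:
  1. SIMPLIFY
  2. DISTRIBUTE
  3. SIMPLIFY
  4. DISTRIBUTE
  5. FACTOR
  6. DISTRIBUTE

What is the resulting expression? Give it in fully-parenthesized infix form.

Answer: ((((z*b)*z)+((z*b)*1))+0)

Derivation:
Start: ((z*b)*((z+1)+(0*x)))
Apply SIMPLIFY at RR (target: (0*x)): ((z*b)*((z+1)+(0*x))) -> ((z*b)*((z+1)+0))
Apply DISTRIBUTE at root (target: ((z*b)*((z+1)+0))): ((z*b)*((z+1)+0)) -> (((z*b)*(z+1))+((z*b)*0))
Apply SIMPLIFY at R (target: ((z*b)*0)): (((z*b)*(z+1))+((z*b)*0)) -> (((z*b)*(z+1))+0)
Apply DISTRIBUTE at L (target: ((z*b)*(z+1))): (((z*b)*(z+1))+0) -> ((((z*b)*z)+((z*b)*1))+0)
Apply FACTOR at L (target: (((z*b)*z)+((z*b)*1))): ((((z*b)*z)+((z*b)*1))+0) -> (((z*b)*(z+1))+0)
Apply DISTRIBUTE at L (target: ((z*b)*(z+1))): (((z*b)*(z+1))+0) -> ((((z*b)*z)+((z*b)*1))+0)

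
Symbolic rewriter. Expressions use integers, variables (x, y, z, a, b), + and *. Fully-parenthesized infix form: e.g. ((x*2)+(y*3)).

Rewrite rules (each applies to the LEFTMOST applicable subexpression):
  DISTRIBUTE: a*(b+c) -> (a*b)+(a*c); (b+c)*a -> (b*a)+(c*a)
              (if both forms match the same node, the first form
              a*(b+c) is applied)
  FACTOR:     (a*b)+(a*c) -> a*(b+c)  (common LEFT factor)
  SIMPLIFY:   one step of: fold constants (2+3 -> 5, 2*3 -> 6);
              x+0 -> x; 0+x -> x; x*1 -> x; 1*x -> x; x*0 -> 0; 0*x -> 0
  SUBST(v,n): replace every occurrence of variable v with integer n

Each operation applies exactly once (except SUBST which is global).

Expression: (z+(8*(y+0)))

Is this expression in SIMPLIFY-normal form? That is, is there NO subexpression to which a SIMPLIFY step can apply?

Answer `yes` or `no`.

Expression: (z+(8*(y+0)))
Scanning for simplifiable subexpressions (pre-order)...
  at root: (z+(8*(y+0))) (not simplifiable)
  at R: (8*(y+0)) (not simplifiable)
  at RR: (y+0) (SIMPLIFIABLE)
Found simplifiable subexpr at path RR: (y+0)
One SIMPLIFY step would give: (z+(8*y))
-> NOT in normal form.

Answer: no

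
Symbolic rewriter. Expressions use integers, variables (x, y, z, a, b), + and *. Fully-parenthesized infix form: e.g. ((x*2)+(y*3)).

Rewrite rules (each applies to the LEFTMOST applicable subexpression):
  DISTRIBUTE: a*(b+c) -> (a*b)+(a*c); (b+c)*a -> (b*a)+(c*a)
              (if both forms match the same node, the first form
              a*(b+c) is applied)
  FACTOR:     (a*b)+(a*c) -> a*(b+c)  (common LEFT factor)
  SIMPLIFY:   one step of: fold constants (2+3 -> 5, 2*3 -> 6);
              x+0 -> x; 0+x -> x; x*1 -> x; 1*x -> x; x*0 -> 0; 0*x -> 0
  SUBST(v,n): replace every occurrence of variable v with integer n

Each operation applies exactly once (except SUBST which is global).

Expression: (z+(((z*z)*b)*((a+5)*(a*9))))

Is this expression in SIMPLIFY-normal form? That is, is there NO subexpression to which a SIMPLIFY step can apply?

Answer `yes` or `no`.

Expression: (z+(((z*z)*b)*((a+5)*(a*9))))
Scanning for simplifiable subexpressions (pre-order)...
  at root: (z+(((z*z)*b)*((a+5)*(a*9)))) (not simplifiable)
  at R: (((z*z)*b)*((a+5)*(a*9))) (not simplifiable)
  at RL: ((z*z)*b) (not simplifiable)
  at RLL: (z*z) (not simplifiable)
  at RR: ((a+5)*(a*9)) (not simplifiable)
  at RRL: (a+5) (not simplifiable)
  at RRR: (a*9) (not simplifiable)
Result: no simplifiable subexpression found -> normal form.

Answer: yes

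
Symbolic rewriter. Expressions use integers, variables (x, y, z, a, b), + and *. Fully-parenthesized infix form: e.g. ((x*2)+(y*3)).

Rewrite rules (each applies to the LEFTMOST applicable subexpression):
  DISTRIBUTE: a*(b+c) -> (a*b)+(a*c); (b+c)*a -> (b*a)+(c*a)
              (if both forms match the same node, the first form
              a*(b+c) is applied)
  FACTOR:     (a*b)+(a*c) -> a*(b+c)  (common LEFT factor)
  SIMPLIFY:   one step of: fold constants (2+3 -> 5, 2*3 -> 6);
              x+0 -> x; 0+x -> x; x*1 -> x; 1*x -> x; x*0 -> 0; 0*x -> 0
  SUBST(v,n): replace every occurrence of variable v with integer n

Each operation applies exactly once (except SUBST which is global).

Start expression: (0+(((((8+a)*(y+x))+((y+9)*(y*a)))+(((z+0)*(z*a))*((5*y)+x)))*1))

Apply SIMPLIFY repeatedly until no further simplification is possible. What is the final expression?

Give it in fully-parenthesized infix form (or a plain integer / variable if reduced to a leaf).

Answer: ((((8+a)*(y+x))+((y+9)*(y*a)))+((z*(z*a))*((5*y)+x)))

Derivation:
Start: (0+(((((8+a)*(y+x))+((y+9)*(y*a)))+(((z+0)*(z*a))*((5*y)+x)))*1))
Step 1: at root: (0+(((((8+a)*(y+x))+((y+9)*(y*a)))+(((z+0)*(z*a))*((5*y)+x)))*1)) -> (((((8+a)*(y+x))+((y+9)*(y*a)))+(((z+0)*(z*a))*((5*y)+x)))*1); overall: (0+(((((8+a)*(y+x))+((y+9)*(y*a)))+(((z+0)*(z*a))*((5*y)+x)))*1)) -> (((((8+a)*(y+x))+((y+9)*(y*a)))+(((z+0)*(z*a))*((5*y)+x)))*1)
Step 2: at root: (((((8+a)*(y+x))+((y+9)*(y*a)))+(((z+0)*(z*a))*((5*y)+x)))*1) -> ((((8+a)*(y+x))+((y+9)*(y*a)))+(((z+0)*(z*a))*((5*y)+x))); overall: (((((8+a)*(y+x))+((y+9)*(y*a)))+(((z+0)*(z*a))*((5*y)+x)))*1) -> ((((8+a)*(y+x))+((y+9)*(y*a)))+(((z+0)*(z*a))*((5*y)+x)))
Step 3: at RLL: (z+0) -> z; overall: ((((8+a)*(y+x))+((y+9)*(y*a)))+(((z+0)*(z*a))*((5*y)+x))) -> ((((8+a)*(y+x))+((y+9)*(y*a)))+((z*(z*a))*((5*y)+x)))
Fixed point: ((((8+a)*(y+x))+((y+9)*(y*a)))+((z*(z*a))*((5*y)+x)))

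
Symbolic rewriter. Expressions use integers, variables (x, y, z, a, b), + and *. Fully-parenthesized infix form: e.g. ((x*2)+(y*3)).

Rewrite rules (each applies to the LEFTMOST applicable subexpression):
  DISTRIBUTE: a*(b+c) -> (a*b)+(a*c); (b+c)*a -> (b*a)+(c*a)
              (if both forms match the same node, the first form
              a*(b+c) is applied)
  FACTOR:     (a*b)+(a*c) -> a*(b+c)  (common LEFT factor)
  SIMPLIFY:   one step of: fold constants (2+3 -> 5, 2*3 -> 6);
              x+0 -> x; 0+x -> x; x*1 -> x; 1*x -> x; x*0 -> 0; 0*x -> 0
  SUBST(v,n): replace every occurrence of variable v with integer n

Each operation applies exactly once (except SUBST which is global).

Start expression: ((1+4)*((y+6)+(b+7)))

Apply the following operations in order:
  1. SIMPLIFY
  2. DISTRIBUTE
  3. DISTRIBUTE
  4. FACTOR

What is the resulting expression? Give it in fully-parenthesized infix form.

Answer: ((5*(y+6))+(5*(b+7)))

Derivation:
Start: ((1+4)*((y+6)+(b+7)))
Apply SIMPLIFY at L (target: (1+4)): ((1+4)*((y+6)+(b+7))) -> (5*((y+6)+(b+7)))
Apply DISTRIBUTE at root (target: (5*((y+6)+(b+7)))): (5*((y+6)+(b+7))) -> ((5*(y+6))+(5*(b+7)))
Apply DISTRIBUTE at L (target: (5*(y+6))): ((5*(y+6))+(5*(b+7))) -> (((5*y)+(5*6))+(5*(b+7)))
Apply FACTOR at L (target: ((5*y)+(5*6))): (((5*y)+(5*6))+(5*(b+7))) -> ((5*(y+6))+(5*(b+7)))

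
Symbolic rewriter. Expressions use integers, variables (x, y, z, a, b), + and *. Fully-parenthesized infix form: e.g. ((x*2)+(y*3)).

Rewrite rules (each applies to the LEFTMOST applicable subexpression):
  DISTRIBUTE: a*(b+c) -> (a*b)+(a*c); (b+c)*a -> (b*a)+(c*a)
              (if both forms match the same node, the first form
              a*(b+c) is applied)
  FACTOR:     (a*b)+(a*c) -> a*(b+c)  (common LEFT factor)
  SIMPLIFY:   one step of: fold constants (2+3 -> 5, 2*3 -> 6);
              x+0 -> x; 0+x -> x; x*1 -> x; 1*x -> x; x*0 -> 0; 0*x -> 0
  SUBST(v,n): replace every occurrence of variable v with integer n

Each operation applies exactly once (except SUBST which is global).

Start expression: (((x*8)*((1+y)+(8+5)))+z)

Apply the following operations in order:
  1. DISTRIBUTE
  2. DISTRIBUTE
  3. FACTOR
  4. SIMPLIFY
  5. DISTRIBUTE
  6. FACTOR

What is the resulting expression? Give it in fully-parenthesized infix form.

Start: (((x*8)*((1+y)+(8+5)))+z)
Apply DISTRIBUTE at L (target: ((x*8)*((1+y)+(8+5)))): (((x*8)*((1+y)+(8+5)))+z) -> ((((x*8)*(1+y))+((x*8)*(8+5)))+z)
Apply DISTRIBUTE at LL (target: ((x*8)*(1+y))): ((((x*8)*(1+y))+((x*8)*(8+5)))+z) -> (((((x*8)*1)+((x*8)*y))+((x*8)*(8+5)))+z)
Apply FACTOR at LL (target: (((x*8)*1)+((x*8)*y))): (((((x*8)*1)+((x*8)*y))+((x*8)*(8+5)))+z) -> ((((x*8)*(1+y))+((x*8)*(8+5)))+z)
Apply SIMPLIFY at LRR (target: (8+5)): ((((x*8)*(1+y))+((x*8)*(8+5)))+z) -> ((((x*8)*(1+y))+((x*8)*13))+z)
Apply DISTRIBUTE at LL (target: ((x*8)*(1+y))): ((((x*8)*(1+y))+((x*8)*13))+z) -> (((((x*8)*1)+((x*8)*y))+((x*8)*13))+z)
Apply FACTOR at LL (target: (((x*8)*1)+((x*8)*y))): (((((x*8)*1)+((x*8)*y))+((x*8)*13))+z) -> ((((x*8)*(1+y))+((x*8)*13))+z)

Answer: ((((x*8)*(1+y))+((x*8)*13))+z)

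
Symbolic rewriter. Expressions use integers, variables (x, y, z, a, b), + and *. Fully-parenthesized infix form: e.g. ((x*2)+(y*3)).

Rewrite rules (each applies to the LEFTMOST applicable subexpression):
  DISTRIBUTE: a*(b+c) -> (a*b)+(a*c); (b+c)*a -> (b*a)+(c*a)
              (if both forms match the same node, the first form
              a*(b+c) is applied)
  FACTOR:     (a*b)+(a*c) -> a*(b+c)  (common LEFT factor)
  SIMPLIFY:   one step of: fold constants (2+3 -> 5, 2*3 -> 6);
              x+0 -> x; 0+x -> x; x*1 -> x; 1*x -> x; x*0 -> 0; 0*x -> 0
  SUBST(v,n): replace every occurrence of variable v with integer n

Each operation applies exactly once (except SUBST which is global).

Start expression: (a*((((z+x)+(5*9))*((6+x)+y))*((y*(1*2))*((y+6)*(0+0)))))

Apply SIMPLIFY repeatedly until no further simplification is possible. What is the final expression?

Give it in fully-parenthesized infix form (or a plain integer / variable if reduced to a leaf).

Start: (a*((((z+x)+(5*9))*((6+x)+y))*((y*(1*2))*((y+6)*(0+0)))))
Step 1: at RLLR: (5*9) -> 45; overall: (a*((((z+x)+(5*9))*((6+x)+y))*((y*(1*2))*((y+6)*(0+0))))) -> (a*((((z+x)+45)*((6+x)+y))*((y*(1*2))*((y+6)*(0+0)))))
Step 2: at RRLR: (1*2) -> 2; overall: (a*((((z+x)+45)*((6+x)+y))*((y*(1*2))*((y+6)*(0+0))))) -> (a*((((z+x)+45)*((6+x)+y))*((y*2)*((y+6)*(0+0)))))
Step 3: at RRRR: (0+0) -> 0; overall: (a*((((z+x)+45)*((6+x)+y))*((y*2)*((y+6)*(0+0))))) -> (a*((((z+x)+45)*((6+x)+y))*((y*2)*((y+6)*0))))
Step 4: at RRR: ((y+6)*0) -> 0; overall: (a*((((z+x)+45)*((6+x)+y))*((y*2)*((y+6)*0)))) -> (a*((((z+x)+45)*((6+x)+y))*((y*2)*0)))
Step 5: at RR: ((y*2)*0) -> 0; overall: (a*((((z+x)+45)*((6+x)+y))*((y*2)*0))) -> (a*((((z+x)+45)*((6+x)+y))*0))
Step 6: at R: ((((z+x)+45)*((6+x)+y))*0) -> 0; overall: (a*((((z+x)+45)*((6+x)+y))*0)) -> (a*0)
Step 7: at root: (a*0) -> 0; overall: (a*0) -> 0
Fixed point: 0

Answer: 0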